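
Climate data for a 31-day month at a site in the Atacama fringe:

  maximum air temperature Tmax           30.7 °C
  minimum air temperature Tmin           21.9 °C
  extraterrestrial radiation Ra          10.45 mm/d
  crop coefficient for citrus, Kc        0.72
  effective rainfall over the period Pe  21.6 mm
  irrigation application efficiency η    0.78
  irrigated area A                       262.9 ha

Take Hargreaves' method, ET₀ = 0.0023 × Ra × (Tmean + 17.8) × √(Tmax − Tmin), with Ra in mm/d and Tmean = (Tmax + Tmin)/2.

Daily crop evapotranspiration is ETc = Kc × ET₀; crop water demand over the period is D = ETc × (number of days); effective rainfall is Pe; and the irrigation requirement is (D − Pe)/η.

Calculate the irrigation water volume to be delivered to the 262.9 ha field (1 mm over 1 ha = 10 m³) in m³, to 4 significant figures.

Tmean = (30.7 + 21.9)/2 = 26.30 °C
ET₀ = 0.0023 × 10.45 × (26.30 + 17.8) × √8.8 = 0.0023 × 10.45 × 44.10 × 2.9665 = 3.1443 mm/d
ETc = Kc × ET₀ = 0.72 × 3.1443 = 2.2639 mm/d
Crop demand D = ETc × 31 d = 2.2639 × 31 = 70.181 mm
D − Pe = 70.181 − 21.6 = 48.581 mm
Gross irrigation = 48.581 / 0.78 = 62.283 mm
Volume = 62.283 mm × 262.9 ha × 10 = 163742.0 m³

163700 m³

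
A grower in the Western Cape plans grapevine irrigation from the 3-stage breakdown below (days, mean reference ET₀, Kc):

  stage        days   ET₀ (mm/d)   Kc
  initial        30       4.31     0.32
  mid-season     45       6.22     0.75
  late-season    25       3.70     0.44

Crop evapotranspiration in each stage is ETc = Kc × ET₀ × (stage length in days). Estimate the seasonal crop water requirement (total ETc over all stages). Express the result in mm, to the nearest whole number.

292 mm

initial: 0.32 × 4.31 × 30 = 41.38 mm
mid-season: 0.75 × 6.22 × 45 = 209.93 mm
late-season: 0.44 × 3.70 × 25 = 40.70 mm
Seasonal total = 292.01 mm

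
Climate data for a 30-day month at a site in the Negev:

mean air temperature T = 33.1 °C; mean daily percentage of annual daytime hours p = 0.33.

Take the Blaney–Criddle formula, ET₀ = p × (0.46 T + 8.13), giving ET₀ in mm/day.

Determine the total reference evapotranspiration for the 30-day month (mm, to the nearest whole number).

ET₀ = 0.33 × (0.46 × 33.1 + 8.13) = 0.33 × 23.356 = 7.7075 mm/d
Monthly total = 7.7075 × 30 = 231.225 mm

231 mm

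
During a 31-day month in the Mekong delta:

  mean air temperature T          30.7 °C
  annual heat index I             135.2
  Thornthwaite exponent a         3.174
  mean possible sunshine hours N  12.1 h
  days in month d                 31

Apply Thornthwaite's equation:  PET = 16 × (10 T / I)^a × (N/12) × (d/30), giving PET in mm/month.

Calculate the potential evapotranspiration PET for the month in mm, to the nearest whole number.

225 mm

10T/I = 10 × 30.7 / 135.2 = 2.2707
(10T/I)^a = 2.2707^3.174 = 13.5036
Uncorrected PET = 16 × 13.5036 = 216.058 mm
Correction = (N/12)(d/30) = (12.1/12)(31/30) = 1.0419
PET = 216.058 × 1.0419 = 225.111 mm/month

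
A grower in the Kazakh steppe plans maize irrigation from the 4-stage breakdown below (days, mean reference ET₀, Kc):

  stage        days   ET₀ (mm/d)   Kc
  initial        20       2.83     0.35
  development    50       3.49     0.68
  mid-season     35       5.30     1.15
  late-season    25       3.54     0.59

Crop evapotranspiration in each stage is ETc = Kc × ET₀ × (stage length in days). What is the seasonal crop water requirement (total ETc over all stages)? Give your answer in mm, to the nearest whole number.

404 mm

initial: 0.35 × 2.83 × 20 = 19.81 mm
development: 0.68 × 3.49 × 50 = 118.66 mm
mid-season: 1.15 × 5.30 × 35 = 213.33 mm
late-season: 0.59 × 3.54 × 25 = 52.22 mm
Seasonal total = 404.02 mm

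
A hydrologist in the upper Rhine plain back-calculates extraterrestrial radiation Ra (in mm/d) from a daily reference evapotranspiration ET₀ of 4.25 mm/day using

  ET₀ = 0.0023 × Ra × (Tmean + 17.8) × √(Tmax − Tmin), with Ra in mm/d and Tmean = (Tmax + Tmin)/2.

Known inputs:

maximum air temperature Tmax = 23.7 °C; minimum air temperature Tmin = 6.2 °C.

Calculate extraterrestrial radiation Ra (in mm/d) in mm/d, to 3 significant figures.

13.5 mm/d

Tmean = 14.95 °C; √ΔT = 4.1833
Ra = ET₀ / [0.0023 × (Tmean+17.8) × √ΔT] = 4.25 / (0.0023 × 32.75 × 4.1833) = 13.487 mm/d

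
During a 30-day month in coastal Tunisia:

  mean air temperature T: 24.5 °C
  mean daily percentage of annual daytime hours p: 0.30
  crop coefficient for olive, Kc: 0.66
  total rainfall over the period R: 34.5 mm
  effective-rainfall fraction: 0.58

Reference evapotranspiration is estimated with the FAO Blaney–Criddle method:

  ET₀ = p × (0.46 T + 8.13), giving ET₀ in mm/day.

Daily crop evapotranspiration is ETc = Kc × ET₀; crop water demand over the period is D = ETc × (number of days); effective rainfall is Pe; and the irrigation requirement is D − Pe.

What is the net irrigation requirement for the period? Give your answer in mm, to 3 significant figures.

ET₀ = 0.30 × (0.46 × 24.5 + 8.13) = 0.30 × 19.400 = 5.8200 mm/d
ETc = Kc × ET₀ = 0.66 × 5.8200 = 3.8412 mm/d
Crop demand D = ETc × 30 d = 3.8412 × 30 = 115.236 mm
Pe = 0.58 × 34.5 = 20.010 mm
D − Pe = 115.236 − 20.010 = 95.226 mm

95.2 mm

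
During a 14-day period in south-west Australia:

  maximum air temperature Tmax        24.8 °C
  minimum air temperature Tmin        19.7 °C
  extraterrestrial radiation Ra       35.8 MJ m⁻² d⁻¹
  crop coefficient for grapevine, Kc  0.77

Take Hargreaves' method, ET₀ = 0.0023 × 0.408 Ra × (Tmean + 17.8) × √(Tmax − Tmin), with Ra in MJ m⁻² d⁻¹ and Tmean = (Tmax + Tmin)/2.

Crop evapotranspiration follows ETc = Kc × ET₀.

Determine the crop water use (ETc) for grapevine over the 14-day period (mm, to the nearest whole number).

Tmean = (24.8 + 19.7)/2 = 22.25 °C
0.408 Ra = 0.408 × 35.8 = 14.6064 mm/d equivalent
ET₀ = 0.0023 × 14.6064 × (22.25 + 17.8) × √5.1 = 0.0023 × 14.6064 × 40.05 × 2.2583 = 3.0385 mm/d
ETc = Kc × ET₀ = 0.77 × 3.0385 = 2.3396 mm/d
Over 14 days: 2.3396 × 14 = 32.754 mm

33 mm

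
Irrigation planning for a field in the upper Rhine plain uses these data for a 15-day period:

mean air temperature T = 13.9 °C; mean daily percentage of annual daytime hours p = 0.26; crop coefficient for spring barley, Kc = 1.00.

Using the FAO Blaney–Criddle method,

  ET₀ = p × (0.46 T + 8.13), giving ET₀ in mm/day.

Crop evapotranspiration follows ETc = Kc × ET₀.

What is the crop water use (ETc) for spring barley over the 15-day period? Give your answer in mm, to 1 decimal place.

ET₀ = 0.26 × (0.46 × 13.9 + 8.13) = 0.26 × 14.524 = 3.7762 mm/d
ETc = Kc × ET₀ = 1.00 × 3.7762 = 3.7762 mm/d
Over 15 days: 3.7762 × 15 = 56.643 mm

56.6 mm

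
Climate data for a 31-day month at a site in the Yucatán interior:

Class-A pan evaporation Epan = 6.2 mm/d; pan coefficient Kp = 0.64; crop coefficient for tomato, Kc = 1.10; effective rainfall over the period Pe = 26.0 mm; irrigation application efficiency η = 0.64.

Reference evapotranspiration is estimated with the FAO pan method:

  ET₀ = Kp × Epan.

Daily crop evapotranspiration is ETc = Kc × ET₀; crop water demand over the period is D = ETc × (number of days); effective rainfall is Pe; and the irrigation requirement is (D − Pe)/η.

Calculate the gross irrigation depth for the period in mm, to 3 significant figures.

ET₀ = 0.64 × 6.2 = 3.9680 mm/d
ETc = Kc × ET₀ = 1.10 × 3.9680 = 4.3648 mm/d
Crop demand D = ETc × 31 d = 4.3648 × 31 = 135.309 mm
D − Pe = 135.309 − 26.0 = 109.309 mm
Gross irrigation = 109.309 / 0.64 = 170.795 mm

171 mm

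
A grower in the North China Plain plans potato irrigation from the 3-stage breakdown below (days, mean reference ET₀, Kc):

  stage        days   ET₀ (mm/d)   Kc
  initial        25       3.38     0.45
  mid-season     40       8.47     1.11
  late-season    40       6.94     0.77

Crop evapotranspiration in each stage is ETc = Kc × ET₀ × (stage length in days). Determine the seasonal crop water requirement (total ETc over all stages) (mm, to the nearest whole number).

628 mm

initial: 0.45 × 3.38 × 25 = 38.03 mm
mid-season: 1.11 × 8.47 × 40 = 376.07 mm
late-season: 0.77 × 6.94 × 40 = 213.75 mm
Seasonal total = 627.85 mm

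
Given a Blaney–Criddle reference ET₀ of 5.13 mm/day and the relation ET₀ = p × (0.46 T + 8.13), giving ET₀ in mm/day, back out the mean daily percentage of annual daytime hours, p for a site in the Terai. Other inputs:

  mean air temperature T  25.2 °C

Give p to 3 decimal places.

0.260

p = ET₀ / (0.46 T + 8.13) = 5.13 / (0.46 × 25.2 + 8.13) = 5.13 / 19.722 = 0.2601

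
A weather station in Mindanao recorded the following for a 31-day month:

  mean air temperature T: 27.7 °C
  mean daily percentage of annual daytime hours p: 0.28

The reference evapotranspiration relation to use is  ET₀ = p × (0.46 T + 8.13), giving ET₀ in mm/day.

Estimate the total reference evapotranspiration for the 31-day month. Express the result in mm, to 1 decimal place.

181.2 mm

ET₀ = 0.28 × (0.46 × 27.7 + 8.13) = 0.28 × 20.872 = 5.8442 mm/d
Monthly total = 5.8442 × 31 = 181.170 mm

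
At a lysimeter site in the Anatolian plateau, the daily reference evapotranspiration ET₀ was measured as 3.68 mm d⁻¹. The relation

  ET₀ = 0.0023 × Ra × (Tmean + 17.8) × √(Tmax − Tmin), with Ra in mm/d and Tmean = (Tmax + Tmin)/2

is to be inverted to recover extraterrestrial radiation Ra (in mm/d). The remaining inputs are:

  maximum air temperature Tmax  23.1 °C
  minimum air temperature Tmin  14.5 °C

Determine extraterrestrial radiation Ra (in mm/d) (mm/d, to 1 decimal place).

14.9 mm/d

Tmean = 18.80 °C; √ΔT = 2.9326
Ra = ET₀ / [0.0023 × (Tmean+17.8) × √ΔT] = 3.68 / (0.0023 × 36.60 × 2.9326) = 14.907 mm/d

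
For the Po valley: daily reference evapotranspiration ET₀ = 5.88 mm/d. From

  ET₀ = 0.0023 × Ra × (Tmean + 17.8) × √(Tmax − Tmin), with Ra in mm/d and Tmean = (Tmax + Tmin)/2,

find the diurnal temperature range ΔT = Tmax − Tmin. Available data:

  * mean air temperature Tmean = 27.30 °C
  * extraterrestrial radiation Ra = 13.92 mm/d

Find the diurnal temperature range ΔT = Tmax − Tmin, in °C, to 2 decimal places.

√ΔT = ET₀ / [0.0023 × Ra × (Tmean+17.8)] = 5.88 / (0.0023 × 13.92 × 45.10) = 4.0722
ΔT = 4.0722² = 16.583 °C

16.58 °C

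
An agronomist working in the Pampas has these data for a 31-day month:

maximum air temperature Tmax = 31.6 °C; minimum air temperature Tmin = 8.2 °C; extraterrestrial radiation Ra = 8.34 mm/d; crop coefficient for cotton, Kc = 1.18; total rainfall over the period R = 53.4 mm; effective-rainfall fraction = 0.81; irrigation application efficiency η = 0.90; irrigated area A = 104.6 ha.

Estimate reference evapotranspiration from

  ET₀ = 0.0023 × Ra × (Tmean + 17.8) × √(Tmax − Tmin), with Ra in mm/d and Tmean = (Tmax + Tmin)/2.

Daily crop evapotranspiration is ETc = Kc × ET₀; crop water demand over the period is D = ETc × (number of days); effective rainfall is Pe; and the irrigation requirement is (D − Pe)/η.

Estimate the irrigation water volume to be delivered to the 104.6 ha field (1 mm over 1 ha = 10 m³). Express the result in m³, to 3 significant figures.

Tmean = (31.6 + 8.2)/2 = 19.90 °C
ET₀ = 0.0023 × 8.34 × (19.90 + 17.8) × √23.4 = 0.0023 × 8.34 × 37.70 × 4.8374 = 3.4982 mm/d
ETc = Kc × ET₀ = 1.18 × 3.4982 = 4.1279 mm/d
Crop demand D = ETc × 31 d = 4.1279 × 31 = 127.965 mm
Pe = 0.81 × 53.4 = 43.254 mm
D − Pe = 127.965 − 43.254 = 84.711 mm
Gross irrigation = 84.711 / 0.90 = 94.123 mm
Volume = 94.123 mm × 104.6 ha × 10 = 98452.7 m³

98500 m³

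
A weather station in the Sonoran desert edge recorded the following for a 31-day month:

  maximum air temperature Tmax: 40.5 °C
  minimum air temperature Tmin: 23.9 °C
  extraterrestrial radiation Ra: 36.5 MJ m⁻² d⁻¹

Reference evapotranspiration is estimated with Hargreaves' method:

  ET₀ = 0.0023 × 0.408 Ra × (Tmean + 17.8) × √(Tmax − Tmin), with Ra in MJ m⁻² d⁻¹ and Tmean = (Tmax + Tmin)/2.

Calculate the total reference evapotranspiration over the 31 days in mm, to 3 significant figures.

Tmean = (40.5 + 23.9)/2 = 32.20 °C
0.408 Ra = 0.408 × 36.5 = 14.8920 mm/d equivalent
ET₀ = 0.0023 × 14.8920 × (32.20 + 17.8) × √16.6 = 0.0023 × 14.8920 × 50.00 × 4.0743 = 6.9776 mm/d
Over 31 days: 6.9776 × 31 = 216.306 mm

216 mm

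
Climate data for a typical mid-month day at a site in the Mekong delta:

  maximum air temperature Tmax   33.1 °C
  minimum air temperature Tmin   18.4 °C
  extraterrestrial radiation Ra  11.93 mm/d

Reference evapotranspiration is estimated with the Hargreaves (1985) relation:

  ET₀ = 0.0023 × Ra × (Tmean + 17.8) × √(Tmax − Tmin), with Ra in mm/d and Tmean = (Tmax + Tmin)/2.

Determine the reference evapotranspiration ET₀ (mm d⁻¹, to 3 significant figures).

Tmean = (33.1 + 18.4)/2 = 25.75 °C
ET₀ = 0.0023 × 11.93 × (25.75 + 17.8) × √14.7 = 0.0023 × 11.93 × 43.55 × 3.8341 = 4.5816 mm/d

4.58 mm d⁻¹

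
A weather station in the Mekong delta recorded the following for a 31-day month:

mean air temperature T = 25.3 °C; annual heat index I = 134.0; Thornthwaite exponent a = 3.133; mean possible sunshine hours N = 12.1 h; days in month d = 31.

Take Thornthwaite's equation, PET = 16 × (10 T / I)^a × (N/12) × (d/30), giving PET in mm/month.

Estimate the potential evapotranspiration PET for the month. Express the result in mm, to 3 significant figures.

10T/I = 10 × 25.3 / 134.0 = 1.8881
(10T/I)^a = 1.8881^3.133 = 7.3246
Uncorrected PET = 16 × 7.3246 = 117.194 mm
Correction = (N/12)(d/30) = (12.1/12)(31/30) = 1.0419
PET = 117.194 × 1.0419 = 122.104 mm/month

122 mm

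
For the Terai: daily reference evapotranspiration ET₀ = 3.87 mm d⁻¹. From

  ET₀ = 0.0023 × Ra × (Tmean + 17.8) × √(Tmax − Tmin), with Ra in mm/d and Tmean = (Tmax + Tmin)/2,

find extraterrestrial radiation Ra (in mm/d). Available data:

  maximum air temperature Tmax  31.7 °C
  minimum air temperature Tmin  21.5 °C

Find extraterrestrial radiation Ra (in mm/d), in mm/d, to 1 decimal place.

11.9 mm/d

Tmean = 26.60 °C; √ΔT = 3.1937
Ra = ET₀ / [0.0023 × (Tmean+17.8) × √ΔT] = 3.87 / (0.0023 × 44.40 × 3.1937) = 11.866 mm/d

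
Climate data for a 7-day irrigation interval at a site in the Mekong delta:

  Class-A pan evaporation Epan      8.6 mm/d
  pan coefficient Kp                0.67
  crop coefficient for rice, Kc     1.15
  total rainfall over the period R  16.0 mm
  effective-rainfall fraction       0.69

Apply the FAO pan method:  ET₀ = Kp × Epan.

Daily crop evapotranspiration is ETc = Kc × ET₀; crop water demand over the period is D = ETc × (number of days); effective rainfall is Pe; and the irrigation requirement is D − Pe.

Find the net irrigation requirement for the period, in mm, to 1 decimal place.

ET₀ = 0.67 × 8.6 = 5.7620 mm/d
ETc = Kc × ET₀ = 1.15 × 5.7620 = 6.6263 mm/d
Crop demand D = ETc × 7 d = 6.6263 × 7 = 46.384 mm
Pe = 0.69 × 16.0 = 11.040 mm
D − Pe = 46.384 − 11.040 = 35.344 mm

35.3 mm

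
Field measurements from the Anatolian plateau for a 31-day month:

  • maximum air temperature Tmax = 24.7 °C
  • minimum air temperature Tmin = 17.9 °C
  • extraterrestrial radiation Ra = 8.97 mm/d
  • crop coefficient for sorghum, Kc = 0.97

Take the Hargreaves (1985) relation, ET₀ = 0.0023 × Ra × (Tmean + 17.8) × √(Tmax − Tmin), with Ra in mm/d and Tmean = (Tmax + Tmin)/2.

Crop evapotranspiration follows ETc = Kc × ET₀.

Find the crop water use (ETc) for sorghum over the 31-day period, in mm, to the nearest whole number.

Tmean = (24.7 + 17.9)/2 = 21.30 °C
ET₀ = 0.0023 × 8.97 × (21.30 + 17.8) × √6.8 = 0.0023 × 8.97 × 39.10 × 2.6077 = 2.1036 mm/d
ETc = Kc × ET₀ = 0.97 × 2.1036 = 2.0405 mm/d
Over 31 days: 2.0405 × 31 = 63.256 mm

63 mm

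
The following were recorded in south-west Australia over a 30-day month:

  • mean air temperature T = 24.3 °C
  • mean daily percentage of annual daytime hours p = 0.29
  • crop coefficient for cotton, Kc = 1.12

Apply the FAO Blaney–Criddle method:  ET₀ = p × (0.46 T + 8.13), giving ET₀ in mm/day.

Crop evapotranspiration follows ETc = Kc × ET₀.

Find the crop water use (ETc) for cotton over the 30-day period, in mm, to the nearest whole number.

ET₀ = 0.29 × (0.46 × 24.3 + 8.13) = 0.29 × 19.308 = 5.5993 mm/d
ETc = Kc × ET₀ = 1.12 × 5.5993 = 6.2712 mm/d
Over 30 days: 6.2712 × 30 = 188.136 mm

188 mm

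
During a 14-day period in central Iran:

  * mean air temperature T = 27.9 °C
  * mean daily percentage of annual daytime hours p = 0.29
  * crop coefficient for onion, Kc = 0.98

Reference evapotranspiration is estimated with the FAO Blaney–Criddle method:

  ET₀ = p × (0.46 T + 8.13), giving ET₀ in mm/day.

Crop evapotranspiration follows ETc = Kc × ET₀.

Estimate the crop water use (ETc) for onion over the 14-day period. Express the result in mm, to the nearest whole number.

83 mm

ET₀ = 0.29 × (0.46 × 27.9 + 8.13) = 0.29 × 20.964 = 6.0796 mm/d
ETc = Kc × ET₀ = 0.98 × 6.0796 = 5.9580 mm/d
Over 14 days: 5.9580 × 14 = 83.412 mm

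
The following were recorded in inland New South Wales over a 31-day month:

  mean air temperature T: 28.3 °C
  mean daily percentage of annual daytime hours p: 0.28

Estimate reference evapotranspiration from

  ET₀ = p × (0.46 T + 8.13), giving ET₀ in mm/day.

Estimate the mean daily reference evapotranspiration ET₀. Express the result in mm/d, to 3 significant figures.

5.92 mm/d

ET₀ = 0.28 × (0.46 × 28.3 + 8.13) = 0.28 × 21.148 = 5.9214 mm/d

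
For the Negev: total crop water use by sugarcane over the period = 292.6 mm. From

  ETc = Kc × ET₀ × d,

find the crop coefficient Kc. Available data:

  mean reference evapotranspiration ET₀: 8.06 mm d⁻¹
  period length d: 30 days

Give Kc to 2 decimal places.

ETc = Kc × ET₀ × d  ⇒  Kc = ETc / (ET₀ × d)
Kc = 292.6 / (8.06 × 30) = 292.6 / 241.80 = 1.2101

1.21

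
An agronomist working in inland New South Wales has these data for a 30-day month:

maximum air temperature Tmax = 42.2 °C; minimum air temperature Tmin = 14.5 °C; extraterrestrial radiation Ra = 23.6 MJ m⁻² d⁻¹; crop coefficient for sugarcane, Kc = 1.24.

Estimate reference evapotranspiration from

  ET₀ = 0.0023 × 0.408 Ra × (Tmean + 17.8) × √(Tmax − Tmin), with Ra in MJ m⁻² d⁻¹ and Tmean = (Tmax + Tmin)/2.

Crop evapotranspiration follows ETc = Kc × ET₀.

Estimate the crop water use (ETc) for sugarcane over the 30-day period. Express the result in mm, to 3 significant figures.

Tmean = (42.2 + 14.5)/2 = 28.35 °C
0.408 Ra = 0.408 × 23.6 = 9.6288 mm/d equivalent
ET₀ = 0.0023 × 9.6288 × (28.35 + 17.8) × √27.7 = 0.0023 × 9.6288 × 46.15 × 5.2631 = 5.3791 mm/d
ETc = Kc × ET₀ = 1.24 × 5.3791 = 6.6701 mm/d
Over 30 days: 6.6701 × 30 = 200.103 mm

200 mm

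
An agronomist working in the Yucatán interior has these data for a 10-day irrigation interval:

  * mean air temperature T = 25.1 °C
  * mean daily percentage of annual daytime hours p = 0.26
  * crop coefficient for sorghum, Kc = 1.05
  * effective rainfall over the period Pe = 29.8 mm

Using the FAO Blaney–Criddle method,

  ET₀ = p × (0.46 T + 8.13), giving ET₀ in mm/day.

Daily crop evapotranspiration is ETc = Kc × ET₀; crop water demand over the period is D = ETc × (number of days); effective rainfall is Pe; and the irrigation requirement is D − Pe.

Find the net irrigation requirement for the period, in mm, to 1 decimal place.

ET₀ = 0.26 × (0.46 × 25.1 + 8.13) = 0.26 × 19.676 = 5.1158 mm/d
ETc = Kc × ET₀ = 1.05 × 5.1158 = 5.3716 mm/d
Crop demand D = ETc × 10 d = 5.3716 × 10 = 53.716 mm
D − Pe = 53.716 − 29.8 = 23.916 mm

23.9 mm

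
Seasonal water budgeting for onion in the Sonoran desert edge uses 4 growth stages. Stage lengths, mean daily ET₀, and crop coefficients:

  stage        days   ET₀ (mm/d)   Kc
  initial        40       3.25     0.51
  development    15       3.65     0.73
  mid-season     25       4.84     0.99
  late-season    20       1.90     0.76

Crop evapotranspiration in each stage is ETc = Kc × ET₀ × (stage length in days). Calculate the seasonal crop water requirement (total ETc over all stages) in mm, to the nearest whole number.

255 mm

initial: 0.51 × 3.25 × 40 = 66.30 mm
development: 0.73 × 3.65 × 15 = 39.97 mm
mid-season: 0.99 × 4.84 × 25 = 119.79 mm
late-season: 0.76 × 1.90 × 20 = 28.88 mm
Seasonal total = 254.94 mm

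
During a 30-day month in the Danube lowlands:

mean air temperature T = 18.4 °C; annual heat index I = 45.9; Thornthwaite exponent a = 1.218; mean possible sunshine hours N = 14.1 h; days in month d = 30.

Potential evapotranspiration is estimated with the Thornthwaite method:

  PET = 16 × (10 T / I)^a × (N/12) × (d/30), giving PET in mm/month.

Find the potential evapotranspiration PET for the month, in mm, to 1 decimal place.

10T/I = 10 × 18.4 / 45.9 = 4.0087
(10T/I)^a = 4.0087^1.218 = 5.4257
Uncorrected PET = 16 × 5.4257 = 86.811 mm
Correction = (N/12)(d/30) = (14.1/12)(30/30) = 1.1750
PET = 86.811 × 1.1750 = 102.003 mm/month

102.0 mm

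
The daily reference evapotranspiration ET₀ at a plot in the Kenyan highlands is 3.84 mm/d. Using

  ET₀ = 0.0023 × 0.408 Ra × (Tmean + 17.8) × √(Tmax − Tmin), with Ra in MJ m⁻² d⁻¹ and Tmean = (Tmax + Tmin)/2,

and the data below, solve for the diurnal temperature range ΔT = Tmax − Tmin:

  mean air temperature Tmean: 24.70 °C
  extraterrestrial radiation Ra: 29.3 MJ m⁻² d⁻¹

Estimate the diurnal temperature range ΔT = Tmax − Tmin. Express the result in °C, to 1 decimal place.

10.8 °C

√ΔT = ET₀ / [0.0023 × 0.408 × Ra × (Tmean+17.8)] = 3.84 / (0.0023 × 11.9544 × 42.50) = 3.2861
ΔT = 3.2861² = 10.798 °C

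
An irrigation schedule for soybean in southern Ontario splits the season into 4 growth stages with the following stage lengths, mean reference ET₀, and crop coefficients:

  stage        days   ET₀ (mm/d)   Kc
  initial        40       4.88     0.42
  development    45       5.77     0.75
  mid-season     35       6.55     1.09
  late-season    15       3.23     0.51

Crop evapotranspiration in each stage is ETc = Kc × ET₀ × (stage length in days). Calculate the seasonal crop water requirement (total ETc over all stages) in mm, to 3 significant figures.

initial: 0.42 × 4.88 × 40 = 81.98 mm
development: 0.75 × 5.77 × 45 = 194.74 mm
mid-season: 1.09 × 6.55 × 35 = 249.88 mm
late-season: 0.51 × 3.23 × 15 = 24.71 mm
Seasonal total = 551.31 mm

551 mm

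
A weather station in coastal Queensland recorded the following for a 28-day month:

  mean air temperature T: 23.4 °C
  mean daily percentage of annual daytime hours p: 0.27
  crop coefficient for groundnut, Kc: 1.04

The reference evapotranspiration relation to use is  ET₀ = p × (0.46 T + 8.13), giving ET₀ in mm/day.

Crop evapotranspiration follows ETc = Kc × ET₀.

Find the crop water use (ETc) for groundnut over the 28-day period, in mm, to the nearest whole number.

149 mm

ET₀ = 0.27 × (0.46 × 23.4 + 8.13) = 0.27 × 18.894 = 5.1014 mm/d
ETc = Kc × ET₀ = 1.04 × 5.1014 = 5.3055 mm/d
Over 28 days: 5.3055 × 28 = 148.554 mm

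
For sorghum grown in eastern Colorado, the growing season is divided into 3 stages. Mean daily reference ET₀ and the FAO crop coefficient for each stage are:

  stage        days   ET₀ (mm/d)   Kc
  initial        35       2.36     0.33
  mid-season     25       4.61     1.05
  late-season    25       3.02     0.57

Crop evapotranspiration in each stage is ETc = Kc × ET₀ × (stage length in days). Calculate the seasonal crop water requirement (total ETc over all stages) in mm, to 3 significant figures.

191 mm

initial: 0.33 × 2.36 × 35 = 27.26 mm
mid-season: 1.05 × 4.61 × 25 = 121.01 mm
late-season: 0.57 × 3.02 × 25 = 43.04 mm
Seasonal total = 191.31 mm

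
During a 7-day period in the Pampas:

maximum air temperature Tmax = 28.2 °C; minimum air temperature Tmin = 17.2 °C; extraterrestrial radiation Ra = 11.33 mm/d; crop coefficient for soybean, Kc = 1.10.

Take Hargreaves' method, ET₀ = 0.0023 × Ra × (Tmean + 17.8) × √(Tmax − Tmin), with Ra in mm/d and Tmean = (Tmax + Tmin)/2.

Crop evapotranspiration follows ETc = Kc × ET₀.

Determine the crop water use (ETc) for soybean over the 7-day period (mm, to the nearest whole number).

Tmean = (28.2 + 17.2)/2 = 22.70 °C
ET₀ = 0.0023 × 11.33 × (22.70 + 17.8) × √11.0 = 0.0023 × 11.33 × 40.50 × 3.3166 = 3.5003 mm/d
ETc = Kc × ET₀ = 1.10 × 3.5003 = 3.8503 mm/d
Over 7 days: 3.8503 × 7 = 26.952 mm

27 mm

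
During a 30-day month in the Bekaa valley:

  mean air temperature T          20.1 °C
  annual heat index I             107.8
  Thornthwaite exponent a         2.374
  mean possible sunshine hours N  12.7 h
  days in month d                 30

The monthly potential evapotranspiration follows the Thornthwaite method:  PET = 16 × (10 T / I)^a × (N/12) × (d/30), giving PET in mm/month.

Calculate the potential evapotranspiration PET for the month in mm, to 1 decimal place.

74.3 mm

10T/I = 10 × 20.1 / 107.8 = 1.8646
(10T/I)^a = 1.8646^2.374 = 4.3890
Uncorrected PET = 16 × 4.3890 = 70.224 mm
Correction = (N/12)(d/30) = (12.7/12)(30/30) = 1.0583
PET = 70.224 × 1.0583 = 74.318 mm/month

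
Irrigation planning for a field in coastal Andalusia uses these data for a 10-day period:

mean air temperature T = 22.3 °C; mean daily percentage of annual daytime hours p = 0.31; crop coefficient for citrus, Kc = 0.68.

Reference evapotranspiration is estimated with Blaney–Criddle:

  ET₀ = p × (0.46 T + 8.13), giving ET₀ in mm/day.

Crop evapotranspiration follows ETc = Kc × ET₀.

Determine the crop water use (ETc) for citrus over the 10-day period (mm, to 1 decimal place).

38.8 mm

ET₀ = 0.31 × (0.46 × 22.3 + 8.13) = 0.31 × 18.388 = 5.7003 mm/d
ETc = Kc × ET₀ = 0.68 × 5.7003 = 3.8762 mm/d
Over 10 days: 3.8762 × 10 = 38.762 mm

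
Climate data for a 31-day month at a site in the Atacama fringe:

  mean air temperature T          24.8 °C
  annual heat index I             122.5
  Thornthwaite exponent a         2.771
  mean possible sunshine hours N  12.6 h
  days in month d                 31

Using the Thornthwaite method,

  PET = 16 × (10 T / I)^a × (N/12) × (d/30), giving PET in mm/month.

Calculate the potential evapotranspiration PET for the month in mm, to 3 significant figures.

10T/I = 10 × 24.8 / 122.5 = 2.0245
(10T/I)^a = 2.0245^2.771 = 7.0600
Uncorrected PET = 16 × 7.0600 = 112.960 mm
Correction = (N/12)(d/30) = (12.6/12)(31/30) = 1.0850
PET = 112.960 × 1.0850 = 122.562 mm/month

123 mm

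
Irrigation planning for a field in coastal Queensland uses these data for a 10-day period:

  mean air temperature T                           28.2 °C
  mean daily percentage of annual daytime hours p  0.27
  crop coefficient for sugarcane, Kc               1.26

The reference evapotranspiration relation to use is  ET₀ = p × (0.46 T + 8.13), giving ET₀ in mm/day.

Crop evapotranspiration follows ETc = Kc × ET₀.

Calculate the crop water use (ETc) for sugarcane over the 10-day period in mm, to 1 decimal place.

71.8 mm

ET₀ = 0.27 × (0.46 × 28.2 + 8.13) = 0.27 × 21.102 = 5.6975 mm/d
ETc = Kc × ET₀ = 1.26 × 5.6975 = 7.1789 mm/d
Over 10 days: 7.1789 × 10 = 71.789 mm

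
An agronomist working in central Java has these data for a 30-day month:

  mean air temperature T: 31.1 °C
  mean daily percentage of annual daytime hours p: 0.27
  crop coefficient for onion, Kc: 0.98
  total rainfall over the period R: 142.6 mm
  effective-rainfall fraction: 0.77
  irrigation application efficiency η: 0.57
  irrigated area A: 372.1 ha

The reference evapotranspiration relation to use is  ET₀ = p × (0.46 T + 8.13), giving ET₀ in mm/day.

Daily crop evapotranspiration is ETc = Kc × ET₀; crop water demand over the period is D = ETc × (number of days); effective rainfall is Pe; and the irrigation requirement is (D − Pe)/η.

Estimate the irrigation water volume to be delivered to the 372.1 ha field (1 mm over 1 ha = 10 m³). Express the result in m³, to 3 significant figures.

ET₀ = 0.27 × (0.46 × 31.1 + 8.13) = 0.27 × 22.436 = 6.0577 mm/d
ETc = Kc × ET₀ = 0.98 × 6.0577 = 5.9365 mm/d
Crop demand D = ETc × 30 d = 5.9365 × 30 = 178.095 mm
Pe = 0.77 × 142.6 = 109.802 mm
D − Pe = 178.095 − 109.802 = 68.293 mm
Gross irrigation = 68.293 / 0.57 = 119.812 mm
Volume = 119.812 mm × 372.1 ha × 10 = 445820.5 m³

446000 m³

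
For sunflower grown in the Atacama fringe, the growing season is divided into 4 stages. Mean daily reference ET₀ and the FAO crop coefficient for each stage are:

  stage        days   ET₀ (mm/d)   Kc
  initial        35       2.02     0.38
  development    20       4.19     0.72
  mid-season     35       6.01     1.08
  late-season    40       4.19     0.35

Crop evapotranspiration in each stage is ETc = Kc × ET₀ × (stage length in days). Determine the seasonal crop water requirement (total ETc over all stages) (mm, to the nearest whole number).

initial: 0.38 × 2.02 × 35 = 26.87 mm
development: 0.72 × 4.19 × 20 = 60.34 mm
mid-season: 1.08 × 6.01 × 35 = 227.18 mm
late-season: 0.35 × 4.19 × 40 = 58.66 mm
Seasonal total = 373.05 mm

373 mm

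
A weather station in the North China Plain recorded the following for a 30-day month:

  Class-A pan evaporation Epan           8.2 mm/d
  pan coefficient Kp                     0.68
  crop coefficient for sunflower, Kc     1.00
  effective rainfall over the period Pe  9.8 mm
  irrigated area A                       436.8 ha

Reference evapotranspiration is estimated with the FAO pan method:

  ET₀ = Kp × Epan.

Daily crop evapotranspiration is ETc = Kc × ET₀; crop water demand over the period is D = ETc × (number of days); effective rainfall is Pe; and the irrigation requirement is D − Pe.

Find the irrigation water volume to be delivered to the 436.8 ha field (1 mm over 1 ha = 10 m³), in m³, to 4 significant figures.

ET₀ = 0.68 × 8.2 = 5.5760 mm/d
ETc = Kc × ET₀ = 1.00 × 5.5760 = 5.5760 mm/d
Crop demand D = ETc × 30 d = 5.5760 × 30 = 167.280 mm
D − Pe = 167.280 − 9.8 = 157.480 mm
Volume = 157.480 mm × 436.8 ha × 10 = 687872.6 m³

687900 m³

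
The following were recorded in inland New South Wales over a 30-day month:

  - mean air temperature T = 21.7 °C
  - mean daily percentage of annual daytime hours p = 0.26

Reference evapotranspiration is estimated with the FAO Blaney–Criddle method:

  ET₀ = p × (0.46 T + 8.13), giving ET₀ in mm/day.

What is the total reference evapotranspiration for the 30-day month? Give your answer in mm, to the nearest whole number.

141 mm

ET₀ = 0.26 × (0.46 × 21.7 + 8.13) = 0.26 × 18.112 = 4.7091 mm/d
Monthly total = 4.7091 × 30 = 141.273 mm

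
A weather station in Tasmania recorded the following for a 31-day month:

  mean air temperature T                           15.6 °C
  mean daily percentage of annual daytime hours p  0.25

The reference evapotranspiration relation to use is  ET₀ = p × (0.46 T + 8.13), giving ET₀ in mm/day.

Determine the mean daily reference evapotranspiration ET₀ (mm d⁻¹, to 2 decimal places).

ET₀ = 0.25 × (0.46 × 15.6 + 8.13) = 0.25 × 15.306 = 3.8265 mm/d

3.83 mm d⁻¹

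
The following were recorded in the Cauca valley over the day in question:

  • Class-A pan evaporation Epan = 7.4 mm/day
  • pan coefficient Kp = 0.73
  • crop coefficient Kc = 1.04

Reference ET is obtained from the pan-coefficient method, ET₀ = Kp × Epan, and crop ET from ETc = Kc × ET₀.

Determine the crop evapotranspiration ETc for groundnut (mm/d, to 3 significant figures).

5.62 mm/d

ET₀ = 0.73 × 7.4 = 5.4020 mm/d
ETc = Kc × ET₀ = 1.04 × 5.4020 = 5.6181 mm/d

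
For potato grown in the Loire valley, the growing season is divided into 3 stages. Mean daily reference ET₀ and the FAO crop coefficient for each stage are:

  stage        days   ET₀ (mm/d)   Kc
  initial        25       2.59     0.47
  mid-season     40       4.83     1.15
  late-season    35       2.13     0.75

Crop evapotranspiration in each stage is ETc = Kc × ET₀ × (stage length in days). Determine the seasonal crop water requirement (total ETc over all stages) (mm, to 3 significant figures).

initial: 0.47 × 2.59 × 25 = 30.43 mm
mid-season: 1.15 × 4.83 × 40 = 222.18 mm
late-season: 0.75 × 2.13 × 35 = 55.91 mm
Seasonal total = 308.52 mm

309 mm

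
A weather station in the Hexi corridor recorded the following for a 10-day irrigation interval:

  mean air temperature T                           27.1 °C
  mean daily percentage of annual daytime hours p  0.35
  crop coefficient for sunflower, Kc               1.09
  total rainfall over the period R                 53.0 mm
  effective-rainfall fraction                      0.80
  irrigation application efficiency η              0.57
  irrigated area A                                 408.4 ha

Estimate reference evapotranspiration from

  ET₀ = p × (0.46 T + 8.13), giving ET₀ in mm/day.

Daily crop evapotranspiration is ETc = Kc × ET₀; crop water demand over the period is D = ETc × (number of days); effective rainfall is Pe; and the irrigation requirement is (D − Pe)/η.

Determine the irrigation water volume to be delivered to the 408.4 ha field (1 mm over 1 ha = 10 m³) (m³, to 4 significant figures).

259200 m³

ET₀ = 0.35 × (0.46 × 27.1 + 8.13) = 0.35 × 20.596 = 7.2086 mm/d
ETc = Kc × ET₀ = 1.09 × 7.2086 = 7.8574 mm/d
Crop demand D = ETc × 10 d = 7.8574 × 10 = 78.574 mm
Pe = 0.80 × 53.0 = 42.400 mm
D − Pe = 78.574 − 42.400 = 36.174 mm
Gross irrigation = 36.174 / 0.57 = 63.463 mm
Volume = 63.463 mm × 408.4 ha × 10 = 259182.9 m³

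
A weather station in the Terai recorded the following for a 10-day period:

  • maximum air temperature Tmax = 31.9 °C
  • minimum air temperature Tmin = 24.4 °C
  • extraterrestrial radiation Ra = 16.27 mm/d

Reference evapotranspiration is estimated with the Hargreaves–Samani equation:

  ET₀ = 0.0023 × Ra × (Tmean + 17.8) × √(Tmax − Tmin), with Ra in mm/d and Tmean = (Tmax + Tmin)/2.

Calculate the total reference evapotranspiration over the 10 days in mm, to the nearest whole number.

47 mm

Tmean = (31.9 + 24.4)/2 = 28.15 °C
ET₀ = 0.0023 × 16.27 × (28.15 + 17.8) × √7.5 = 0.0023 × 16.27 × 45.95 × 2.7386 = 4.7090 mm/d
Over 10 days: 4.7090 × 10 = 47.090 mm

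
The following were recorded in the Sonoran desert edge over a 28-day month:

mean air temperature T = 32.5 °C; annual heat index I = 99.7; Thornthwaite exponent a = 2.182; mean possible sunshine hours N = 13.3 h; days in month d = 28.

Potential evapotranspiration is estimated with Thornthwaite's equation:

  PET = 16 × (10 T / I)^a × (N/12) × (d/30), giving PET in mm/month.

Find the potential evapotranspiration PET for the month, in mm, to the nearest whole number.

218 mm

10T/I = 10 × 32.5 / 99.7 = 3.2598
(10T/I)^a = 3.2598^2.182 = 13.1760
Uncorrected PET = 16 × 13.1760 = 210.816 mm
Correction = (N/12)(d/30) = (13.3/12)(28/30) = 1.0344
PET = 210.816 × 1.0344 = 218.068 mm/month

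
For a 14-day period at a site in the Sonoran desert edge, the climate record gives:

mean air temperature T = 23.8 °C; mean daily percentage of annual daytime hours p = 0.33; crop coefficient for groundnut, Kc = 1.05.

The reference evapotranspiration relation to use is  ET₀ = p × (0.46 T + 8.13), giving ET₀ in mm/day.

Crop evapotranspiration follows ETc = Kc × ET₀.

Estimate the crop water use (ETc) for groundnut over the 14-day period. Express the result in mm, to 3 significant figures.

ET₀ = 0.33 × (0.46 × 23.8 + 8.13) = 0.33 × 19.078 = 6.2957 mm/d
ETc = Kc × ET₀ = 1.05 × 6.2957 = 6.6105 mm/d
Over 14 days: 6.6105 × 14 = 92.547 mm

92.5 mm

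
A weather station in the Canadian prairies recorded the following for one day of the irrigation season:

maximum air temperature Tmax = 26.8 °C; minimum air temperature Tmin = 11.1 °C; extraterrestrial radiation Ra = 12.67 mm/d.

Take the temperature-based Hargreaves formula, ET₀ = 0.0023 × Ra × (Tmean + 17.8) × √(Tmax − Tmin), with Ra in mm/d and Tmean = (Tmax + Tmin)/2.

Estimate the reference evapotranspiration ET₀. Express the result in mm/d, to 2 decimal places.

4.24 mm/d

Tmean = (26.8 + 11.1)/2 = 18.95 °C
ET₀ = 0.0023 × 12.67 × (18.95 + 17.8) × √15.7 = 0.0023 × 12.67 × 36.75 × 3.9623 = 4.2434 mm/d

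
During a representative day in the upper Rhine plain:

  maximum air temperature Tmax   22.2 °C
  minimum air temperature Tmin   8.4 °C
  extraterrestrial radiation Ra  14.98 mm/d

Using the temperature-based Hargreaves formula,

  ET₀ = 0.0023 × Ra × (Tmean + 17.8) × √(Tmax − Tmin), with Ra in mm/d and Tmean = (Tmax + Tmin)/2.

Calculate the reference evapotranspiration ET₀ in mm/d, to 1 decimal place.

Tmean = (22.2 + 8.4)/2 = 15.30 °C
ET₀ = 0.0023 × 14.98 × (15.30 + 17.8) × √13.8 = 0.0023 × 14.98 × 33.10 × 3.7148 = 4.2365 mm/d

4.2 mm/d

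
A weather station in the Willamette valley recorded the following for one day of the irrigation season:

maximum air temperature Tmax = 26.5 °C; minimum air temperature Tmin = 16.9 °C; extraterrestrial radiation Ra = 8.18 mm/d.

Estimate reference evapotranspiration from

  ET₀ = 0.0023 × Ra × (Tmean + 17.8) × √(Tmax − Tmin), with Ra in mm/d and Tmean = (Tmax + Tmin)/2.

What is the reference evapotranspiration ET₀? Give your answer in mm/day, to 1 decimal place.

2.3 mm/day

Tmean = (26.5 + 16.9)/2 = 21.70 °C
ET₀ = 0.0023 × 8.18 × (21.70 + 17.8) × √9.6 = 0.0023 × 8.18 × 39.50 × 3.0984 = 2.3026 mm/d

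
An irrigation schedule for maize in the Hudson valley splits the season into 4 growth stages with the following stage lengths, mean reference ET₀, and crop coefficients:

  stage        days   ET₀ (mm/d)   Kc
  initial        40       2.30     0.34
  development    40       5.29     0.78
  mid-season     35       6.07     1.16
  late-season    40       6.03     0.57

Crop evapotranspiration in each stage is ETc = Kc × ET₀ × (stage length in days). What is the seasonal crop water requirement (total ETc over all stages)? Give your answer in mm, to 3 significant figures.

initial: 0.34 × 2.30 × 40 = 31.28 mm
development: 0.78 × 5.29 × 40 = 165.05 mm
mid-season: 1.16 × 6.07 × 35 = 246.44 mm
late-season: 0.57 × 6.03 × 40 = 137.48 mm
Seasonal total = 580.25 mm

580 mm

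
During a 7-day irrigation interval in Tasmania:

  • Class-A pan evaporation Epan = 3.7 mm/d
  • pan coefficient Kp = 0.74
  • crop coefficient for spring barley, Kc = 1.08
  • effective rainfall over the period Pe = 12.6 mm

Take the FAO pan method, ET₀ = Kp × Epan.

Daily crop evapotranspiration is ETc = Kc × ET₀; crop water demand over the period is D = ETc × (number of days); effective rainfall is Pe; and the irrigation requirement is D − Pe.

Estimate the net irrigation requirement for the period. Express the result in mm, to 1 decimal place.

8.1 mm

ET₀ = 0.74 × 3.7 = 2.7380 mm/d
ETc = Kc × ET₀ = 1.08 × 2.7380 = 2.9570 mm/d
Crop demand D = ETc × 7 d = 2.9570 × 7 = 20.699 mm
D − Pe = 20.699 − 12.6 = 8.099 mm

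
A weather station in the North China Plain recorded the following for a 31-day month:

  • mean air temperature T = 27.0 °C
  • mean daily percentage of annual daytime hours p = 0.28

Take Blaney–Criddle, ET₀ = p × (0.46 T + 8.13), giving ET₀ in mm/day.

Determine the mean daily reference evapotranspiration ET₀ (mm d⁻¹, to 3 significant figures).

ET₀ = 0.28 × (0.46 × 27.0 + 8.13) = 0.28 × 20.550 = 5.7540 mm/d

5.75 mm d⁻¹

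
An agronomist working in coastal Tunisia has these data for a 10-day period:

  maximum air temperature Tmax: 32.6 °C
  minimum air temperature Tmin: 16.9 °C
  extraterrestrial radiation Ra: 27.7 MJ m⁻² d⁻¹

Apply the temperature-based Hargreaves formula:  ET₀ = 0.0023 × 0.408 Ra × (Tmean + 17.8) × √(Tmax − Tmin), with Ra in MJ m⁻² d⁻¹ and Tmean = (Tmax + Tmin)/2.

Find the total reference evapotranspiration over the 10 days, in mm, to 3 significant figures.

Tmean = (32.6 + 16.9)/2 = 24.75 °C
0.408 Ra = 0.408 × 27.7 = 11.3016 mm/d equivalent
ET₀ = 0.0023 × 11.3016 × (24.75 + 17.8) × √15.7 = 0.0023 × 11.3016 × 42.55 × 3.9623 = 4.3824 mm/d
Over 10 days: 4.3824 × 10 = 43.824 mm

43.8 mm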